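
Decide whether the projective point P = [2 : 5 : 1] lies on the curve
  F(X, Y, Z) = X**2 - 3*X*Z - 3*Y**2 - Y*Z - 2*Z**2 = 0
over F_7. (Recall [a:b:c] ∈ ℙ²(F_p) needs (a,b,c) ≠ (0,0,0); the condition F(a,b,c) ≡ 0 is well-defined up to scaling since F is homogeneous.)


F(2,5,1) ≡ 0 (mod 7); P is on the curve.

Evaluate F(2, 5, 1) term-by-term (mod 7).
  X**2 ↦ 1·4·1·1 = 4
  -3*X*Z ↦ -3·2·1·1 = -6
  -3*Y**2 ↦ -3·1·25·1 = -75
  -Y*Z ↦ -1·1·5·1 = -5
  -2*Z**2 ↦ -2·1·1·1 = -2
Sum: F(2, 5, 1) = (4) + (-6) + (-75) + (-5) + (-2) = -84.
Reducing mod 7: -84 ≡ 0 (mod 7).
Since F(a, b, c) ≡ 0 (mod 7), P lies on the curve.


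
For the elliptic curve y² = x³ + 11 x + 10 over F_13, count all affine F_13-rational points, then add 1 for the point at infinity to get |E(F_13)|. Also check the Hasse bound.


Affine points = {(0, 6), (0, 7), (1, 3), (1, 10), (2, 1), (2, 12), (4, 1), (4, 12), (7, 1), (7, 12), (8, 5), (8, 8)}; affine count = 12; |E(F_13)| = 13.

Discriminant check: Δ ∝ 4a³ + 27b² = 4·11³ + 27·10² = 4·1331 + 27·100 ≡ 3 (mod 13). Nonzero ⇒ E is nonsingular.
For each x ∈ F_13, compute rhs = x³ + 11·x + 10 mod 13, then count y ∈ F_13 with y² ≡ rhs.
  x = 0: rhs = 10, matching y values: 6, 7 (2 points).
  x = 1: rhs = 9, matching y values: 3, 10 (2 points).
  x = 2: rhs = 1, matching y values: 1, 12 (2 points).
  x = 3: rhs = 5, matching y values: none (0 points).
  x = 4: rhs = 1, matching y values: 1, 12 (2 points).
  x = 5: rhs = 8, matching y values: none (0 points).
  x = 6: rhs = 6, matching y values: none (0 points).
  x = 7: rhs = 1, matching y values: 1, 12 (2 points).
  x = 8: rhs = 12, matching y values: 5, 8 (2 points).
  x = 9: rhs = 6, matching y values: none (0 points).
  x = 10: rhs = 2, matching y values: none (0 points).
  x = 11: rhs = 6, matching y values: none (0 points).
  x = 12: rhs = 11, matching y values: none (0 points).
Total affine count: 12.
Full point count |E(F_13)| = 12 + 1 = 13.
Hasse bound: |13 − (13+1)| = |-1| = 1 ≤ 2√13 ≈ 7.2111 ✓.


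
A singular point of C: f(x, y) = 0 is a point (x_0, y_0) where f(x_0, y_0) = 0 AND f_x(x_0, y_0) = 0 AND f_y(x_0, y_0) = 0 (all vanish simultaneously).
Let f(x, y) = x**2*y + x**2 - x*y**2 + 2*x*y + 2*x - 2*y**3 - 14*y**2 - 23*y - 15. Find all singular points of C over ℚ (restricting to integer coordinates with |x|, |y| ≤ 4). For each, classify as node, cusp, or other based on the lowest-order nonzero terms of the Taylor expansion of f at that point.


Singular points: {(-3, -2)}; classification: node.

Compute partial derivatives:
  f_x = 2*x*y + 2*x - y**2 + 2*y + 2.
  f_y = x**2 - 2*x*y + 2*x - 6*y**2 - 28*y - 23.
Scan x_0 ∈ {−4, ..., 4}. For each x_0, f_y(x_0, y) is a polynomial in y; find its integer roots y ∈ {−4, ..., 4}, then test f_x and f at those candidates.
  x = -4: f_y(-4, y) = -6*y**2 - 20*y - 15; no integer root y with |y| ≤ 4.
  x = -3: f_y(-3, y) = -6*y**2 - 22*y - 20; vanishes at y ∈ {-2}. (-3, -2): f_x = 0, f = 0 — SINGULAR.
  x = -2: f_y(-2, y) = -6*y**2 - 24*y - 23; no integer root y with |y| ≤ 4.
  x = -1: f_y(-1, y) = -6*y**2 - 26*y - 24; vanishes at y ∈ {-3}. (-1, -3): f_x = -9 ≠ 0.
  x = 0: f_y(0, y) = -6*y**2 - 28*y - 23; no integer root y with |y| ≤ 4.
  x = 1: f_y(1, y) = -6*y**2 - 30*y - 20; no integer root y with |y| ≤ 4.
  x = 2: f_y(2, y) = -6*y**2 - 32*y - 15; no integer root y with |y| ≤ 4.
  x = 3: f_y(3, y) = -6*y**2 - 34*y - 8; no integer root y with |y| ≤ 4.
  x = 4: f_y(4, y) = -6*y**2 - 36*y + 1; no integer root y with |y| ≤ 4.
Only singular point on the grid: (-3, -2).
Classify: substitute x = -3 + u, y = -2 + v and expand: f = u**2*v - u**2 - u*v**2 - 2*v**3 + v**2.
No constant or linear terms (consistent with a singular point). Quadratic part: -u**2 + v**2. Cubic part: u**2*v - u*v**2 - 2*v**3.
The quadratic part v**2 - u**2 = (v − u)(v + u) splits into two distinct linear factors, so there are two distinct tangent lines y − -2 = ±(x − -3) — this is a node (ordinary double point).
Classification: node.


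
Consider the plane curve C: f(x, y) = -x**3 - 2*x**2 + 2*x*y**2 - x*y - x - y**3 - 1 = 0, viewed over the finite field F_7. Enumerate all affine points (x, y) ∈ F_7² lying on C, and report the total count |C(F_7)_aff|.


Affine F_7-points: {(0, 3), (0, 5), (0, 6), (1, 2), (3, 0), (4, 1), (5, 3), (5, 4)}; count = 8.

For each of the 49 pairs (x, y) ∈ F_7², evaluate f(x, y) mod 7. Record the zeros.
  x = 0: [0↦6, 1↦5, 2↦5, 3↦0, 4↦5, 5↦0, 6↦0]  zeros at y ∈ {3, 5, 6}
  x = 1: [0↦2, 1↦2, 2↦0, 3↦4, 4↦1, 5↦6, 6↦6]  zeros at y ∈ {2}
  x = 2: [0↦2, 1↦3, 2↦6, 3↦5, 4↦1, 5↦2, 6↦2]  zeros at y ∈ ∅
  x = 3: [0↦0, 1↦2, 2↦3, 3↦4, 4↦6, 5↦3, 6↦3]  zeros at y ∈ {0}
  x = 4: [0↦4, 1↦0, 2↦6, 3↦2, 4↦3, 5↦3, 6↦3]  zeros at y ∈ {1}
  x = 5: [0↦1, 1↦5, 2↦2, 3↦0, 4↦0, 5↦3, 6↦3]  zeros at y ∈ {3, 4}
  x = 6: [0↦6, 1↦4, 2↦6, 3↦6, 4↦5, 5↦4, 6↦4]  zeros at y ∈ ∅
Collecting zeros: affine points = {(0, 3), (0, 5), (0, 6), (1, 2), (3, 0), (4, 1), (5, 3), (5, 4)}.
Total count |C(F_7)_aff| = 8.


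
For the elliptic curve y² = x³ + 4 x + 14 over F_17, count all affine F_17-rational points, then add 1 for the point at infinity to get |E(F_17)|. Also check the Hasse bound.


Affine points = {(1, 6), (1, 11), (2, 8), (2, 9), (3, 6), (3, 11), (4, 3), (4, 14), (6, 4), (6, 13), (10, 0), (13, 6), (13, 11), (14, 3), (14, 14), (15, 7), (15, 10), (16, 3), (16, 14)}; affine count = 19; |E(F_17)| = 20.

Discriminant check: Δ ∝ 4a³ + 27b² = 4·4³ + 27·14² = 4·64 + 27·196 ≡ 6 (mod 17). Nonzero ⇒ E is nonsingular.
For each x ∈ F_17, compute rhs = x³ + 4·x + 14 mod 17, then count y ∈ F_17 with y² ≡ rhs.
  x = 0: rhs = 14, matching y values: none (0 points).
  x = 1: rhs = 2, matching y values: 6, 11 (2 points).
  x = 2: rhs = 13, matching y values: 8, 9 (2 points).
  x = 3: rhs = 2, matching y values: 6, 11 (2 points).
  x = 4: rhs = 9, matching y values: 3, 14 (2 points).
  x = 5: rhs = 6, matching y values: none (0 points).
  x = 6: rhs = 16, matching y values: 4, 13 (2 points).
  x = 7: rhs = 11, matching y values: none (0 points).
  x = 8: rhs = 14, matching y values: none (0 points).
  x = 9: rhs = 14, matching y values: none (0 points).
  x = 10: rhs = 0, matching y values: 0 (1 points).
  x = 11: rhs = 12, matching y values: none (0 points).
  x = 12: rhs = 5, matching y values: none (0 points).
  x = 13: rhs = 2, matching y values: 6, 11 (2 points).
  x = 14: rhs = 9, matching y values: 3, 14 (2 points).
  x = 15: rhs = 15, matching y values: 7, 10 (2 points).
  x = 16: rhs = 9, matching y values: 3, 14 (2 points).
Total affine count: 19.
Full point count |E(F_17)| = 19 + 1 = 20.
Hasse bound: |20 − (17+1)| = |2| = 2 ≤ 2√17 ≈ 8.2462 ✓.


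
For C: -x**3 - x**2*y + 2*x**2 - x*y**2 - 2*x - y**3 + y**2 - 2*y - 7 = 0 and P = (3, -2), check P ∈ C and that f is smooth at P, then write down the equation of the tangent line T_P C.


Tangent line at P: -9*x - 15*y - 3 = 0.

Step 1: f(3, -2) = 0, so P lies on C.
Step 2: partial derivatives
  f_x(x, y) = -3*x**2 - 2*x*y + 4*x - y**2 - 2, f_y(x, y) = -x**2 - 2*x*y - 3*y**2 + 2*y - 2.
  f_x(P) = -9, f_y(P) = -15 (gradient nonzero, so P is smooth).
Step 3: tangent line at P: -9·(x − 3) + -15·(y − -2) = 0.
Expanding: -9*x - 15*y - 3 = 0.


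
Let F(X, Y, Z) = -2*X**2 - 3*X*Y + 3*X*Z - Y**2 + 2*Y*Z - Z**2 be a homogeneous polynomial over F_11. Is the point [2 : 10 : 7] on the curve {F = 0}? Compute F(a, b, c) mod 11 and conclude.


F(2,10,7) ≡ 9 (mod 11); P is NOT on the curve.

Evaluate F(2, 10, 7) term-by-term (mod 11).
  -2*X**2 ↦ -2·4·1·1 = -8
  -3*X*Y ↦ -3·2·10·1 = -60
  3*X*Z ↦ 3·2·1·7 = 42
  -Y**2 ↦ -1·1·100·1 = -100
  2*Y*Z ↦ 2·1·10·7 = 140
  -Z**2 ↦ -1·1·1·49 = -49
Sum: F(2, 10, 7) = (-8) + (-60) + (42) + (-100) + (140) + (-49) = -35.
Reducing mod 11: -35 ≡ 9 (mod 11).
Since F(a, b, c) ≡ 9 ≠ 0 (mod 11), P does NOT lie on the curve.


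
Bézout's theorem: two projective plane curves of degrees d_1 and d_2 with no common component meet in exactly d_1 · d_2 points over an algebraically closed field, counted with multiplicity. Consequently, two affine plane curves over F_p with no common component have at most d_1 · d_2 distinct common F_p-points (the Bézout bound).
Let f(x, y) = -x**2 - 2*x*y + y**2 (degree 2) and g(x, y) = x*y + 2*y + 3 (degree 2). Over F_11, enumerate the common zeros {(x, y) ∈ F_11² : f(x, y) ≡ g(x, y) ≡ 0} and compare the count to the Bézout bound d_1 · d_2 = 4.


Common zeros: ∅; count = 0; Bézout bound = 4.

deg(f) = 2, deg(g) = 2, so Bézout bound = 4.
Scan x ∈ F_11. For each x, list the y ∈ F_11 with f(x, y) ≡ 0 and those with g(x, y) ≡ 0 (mod 11); the common zeros in that column are the intersection.
  x = 0: f ≡ 0 at y ∈ {0}; g ≡ 0 at y ∈ {4}; common: ∅.
  x = 1: f ≡ 0 at y ∈ ∅; g ≡ 0 at y ∈ {10}; common: ∅.
  x = 2: f ≡ 0 at y ∈ ∅; g ≡ 0 at y ∈ {2}; common: ∅.
  x = 3: f ≡ 0 at y ∈ ∅; g ≡ 0 at y ∈ {6}; common: ∅.
  x = 4: f ≡ 0 at y ∈ ∅; g ≡ 0 at y ∈ {5}; common: ∅.
  x = 5: f ≡ 0 at y ∈ ∅; g ≡ 0 at y ∈ {9}; common: ∅.
  x = 6: f ≡ 0 at y ∈ ∅; g ≡ 0 at y ∈ {1}; common: ∅.
  x = 7: f ≡ 0 at y ∈ ∅; g ≡ 0 at y ∈ {7}; common: ∅.
  x = 8: f ≡ 0 at y ∈ ∅; g ≡ 0 at y ∈ {3}; common: ∅.
  x = 9: f ≡ 0 at y ∈ ∅; g ≡ 0 at y ∈ ∅; common: ∅.
  x = 10: f ≡ 0 at y ∈ ∅; g ≡ 0 at y ∈ {8}; common: ∅.
Collecting: common zeros = ∅, so the count is 0.
Comparison with the Bézout bound: 0 ≤ 4 = deg(f)·deg(g), as expected for curves with no common component (the affine F_11-count falls short of the bound because intersections may lie at infinity, over extension fields, or carry multiplicity).


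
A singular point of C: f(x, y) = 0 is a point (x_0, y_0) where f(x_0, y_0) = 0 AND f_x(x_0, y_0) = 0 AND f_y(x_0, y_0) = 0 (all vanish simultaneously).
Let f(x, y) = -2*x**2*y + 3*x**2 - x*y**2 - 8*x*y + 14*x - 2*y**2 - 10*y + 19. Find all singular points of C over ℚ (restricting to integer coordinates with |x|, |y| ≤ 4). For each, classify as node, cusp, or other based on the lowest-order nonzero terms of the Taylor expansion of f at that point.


Singular points: {(-3, 2)}; classification: node.

Compute partial derivatives:
  f_x = -4*x*y + 6*x - y**2 - 8*y + 14.
  f_y = -2*x**2 - 2*x*y - 8*x - 4*y - 10.
Scan x_0 ∈ {−4, ..., 4}. For each x_0, f_y(x_0, y) is a polynomial in y; find its integer roots y ∈ {−4, ..., 4}, then test f_x and f at those candidates.
  x = -4: f_y(-4, y) = 4*y - 10; no integer root y with |y| ≤ 4.
  x = -3: f_y(-3, y) = 2*y - 4; vanishes at y ∈ {2}. (-3, 2): f_x = 0, f = 0 — SINGULAR.
  x = -2: f_y(-2, y) = -2; no integer root y with |y| ≤ 4.
  x = -1: f_y(-1, y) = -2*y - 4; vanishes at y ∈ {-2}. (-1, -2): f_x = 12 ≠ 0.
  x = 0: f_y(0, y) = -4*y - 10; no integer root y with |y| ≤ 4.
  x = 1: f_y(1, y) = -6*y - 20; no integer root y with |y| ≤ 4.
  x = 2: f_y(2, y) = -8*y - 34; no integer root y with |y| ≤ 4.
  x = 3: f_y(3, y) = -10*y - 52; no integer root y with |y| ≤ 4.
  x = 4: f_y(4, y) = -12*y - 74; no integer root y with |y| ≤ 4.
Only singular point on the grid: (-3, 2).
Classify: substitute x = -3 + u, y = 2 + v and expand: f = -2*u**2*v - u**2 - u*v**2 + v**2.
No constant or linear terms (consistent with a singular point). Quadratic part: -u**2 + v**2. Cubic part: -2*u**2*v - u*v**2.
The quadratic part v**2 - u**2 = (v − u)(v + u) splits into two distinct linear factors, so there are two distinct tangent lines y − 2 = ±(x − -3) — this is a node (ordinary double point).
Classification: node.


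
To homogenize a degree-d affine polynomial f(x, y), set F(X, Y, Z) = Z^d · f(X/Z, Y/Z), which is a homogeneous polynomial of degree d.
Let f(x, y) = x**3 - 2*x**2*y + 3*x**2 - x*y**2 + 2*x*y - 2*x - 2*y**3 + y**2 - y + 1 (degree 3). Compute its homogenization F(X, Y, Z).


F(X, Y, Z) = X**3 - 2*X**2*Y + 3*X**2*Z - X*Y**2 + 2*X*Y*Z - 2*X*Z**2 - 2*Y**3 + Y**2*Z - Y*Z**2 + Z**3

deg(f) = 3.
Substitute x = X/Z, y = Y/Z into f, then multiply by Z^3.
  monomial 1·x^3·y^0 ↦ 1·X^3·Y^0·Z^0.
  monomial -2·x^2·y^1 ↦ -2·X^2·Y^1·Z^0.
  monomial 3·x^2·y^0 ↦ 3·X^2·Y^0·Z^1.
  monomial -1·x^1·y^2 ↦ -1·X^1·Y^2·Z^0.
  monomial 2·x^1·y^1 ↦ 2·X^1·Y^1·Z^1.
  monomial -2·x^1·y^0 ↦ -2·X^1·Y^0·Z^2.
  monomial -2·x^0·y^3 ↦ -2·X^0·Y^3·Z^0.
  monomial 1·x^0·y^2 ↦ 1·X^0·Y^2·Z^1.
  monomial -1·x^0·y^1 ↦ -1·X^0·Y^1·Z^2.
  monomial 1·x^0·y^0 ↦ 1·X^0·Y^0·Z^3.
Collecting: F(X, Y, Z) = X**3 - 2*X**2*Y + 3*X**2*Z - X*Y**2 + 2*X*Y*Z - 2*X*Z**2 - 2*Y**3 + Y**2*Z - Y*Z**2 + Z**3.


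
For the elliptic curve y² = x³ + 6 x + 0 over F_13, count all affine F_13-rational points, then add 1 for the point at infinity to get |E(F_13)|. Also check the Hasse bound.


Affine points = {(0, 0), (4, 6), (4, 7), (5, 5), (5, 8), (8, 1), (8, 12), (9, 4), (9, 9)}; affine count = 9; |E(F_13)| = 10.

Discriminant check: Δ ∝ 4a³ + 27b² = 4·6³ + 27·0² = 4·216 + 27·0 ≡ 6 (mod 13). Nonzero ⇒ E is nonsingular.
For each x ∈ F_13, compute rhs = x³ + 6·x + 0 mod 13, then count y ∈ F_13 with y² ≡ rhs.
  x = 0: rhs = 0, matching y values: 0 (1 points).
  x = 1: rhs = 7, matching y values: none (0 points).
  x = 2: rhs = 7, matching y values: none (0 points).
  x = 3: rhs = 6, matching y values: none (0 points).
  x = 4: rhs = 10, matching y values: 6, 7 (2 points).
  x = 5: rhs = 12, matching y values: 5, 8 (2 points).
  x = 6: rhs = 5, matching y values: none (0 points).
  x = 7: rhs = 8, matching y values: none (0 points).
  x = 8: rhs = 1, matching y values: 1, 12 (2 points).
  x = 9: rhs = 3, matching y values: 4, 9 (2 points).
  x = 10: rhs = 7, matching y values: none (0 points).
  x = 11: rhs = 6, matching y values: none (0 points).
  x = 12: rhs = 6, matching y values: none (0 points).
Total affine count: 9.
Full point count |E(F_13)| = 9 + 1 = 10.
Hasse bound: |10 − (13+1)| = |-4| = 4 ≤ 2√13 ≈ 7.2111 ✓.


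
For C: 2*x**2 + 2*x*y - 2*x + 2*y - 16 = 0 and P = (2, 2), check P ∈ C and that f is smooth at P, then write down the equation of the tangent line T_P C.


Tangent line at P: 10*x + 6*y - 32 = 0.

Step 1: f(2, 2) = 0, so P lies on C.
Step 2: partial derivatives
  f_x(x, y) = 4*x + 2*y - 2, f_y(x, y) = 2*x + 2.
  f_x(P) = 10, f_y(P) = 6 (gradient nonzero, so P is smooth).
Step 3: tangent line at P: 10·(x − 2) + 6·(y − 2) = 0.
Expanding: 10*x + 6*y - 32 = 0.


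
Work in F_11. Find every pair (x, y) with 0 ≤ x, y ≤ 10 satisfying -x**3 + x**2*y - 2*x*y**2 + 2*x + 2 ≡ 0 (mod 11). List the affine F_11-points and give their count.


Affine F_11-points: {(1, 7), (1, 10), (6, 6), (6, 8), (10, 2), (10, 3)}; count = 6.

For each of the 121 pairs (x, y) ∈ F_11², evaluate f(x, y) mod 11. Record the zeros.
  x = 0: [0↦2, 1↦2, 2↦2, 3↦2, 4↦2, 5↦2, 6↦2, 7↦2, 8↦2, 9↦2, 10↦2]  zeros at y ∈ ∅
  x = 1: [0↦3, 1↦2, 2↦8, 3↦10, 4↦8, 5↦2, 6↦3, 7↦0, 8↦4, 9↦4, 10↦0]  zeros at y ∈ {7, 10}
  x = 2: [0↦9, 1↦9, 2↦1, 3↦7, 4↦5, 5↦6, 6↦10, 7↦6, 8↦5, 9↦7, 10↦1]  zeros at y ∈ ∅
  x = 3: [0↦3, 1↦6, 2↦8, 3↦9, 4↦9, 5↦8, 6↦6, 7↦3, 8↦10, 9↦5, 10↦10]  zeros at y ∈ ∅
  x = 4: [0↦1, 1↦9, 2↦1, 3↦10, 4↦3, 5↦2, 6↦7, 7↦7, 8↦2, 9↦3, 10↦10]  zeros at y ∈ ∅
  x = 5: [0↦8, 1↦1, 2↦7, 3↦4, 4↦3, 5↦4, 6↦7, 7↦1, 8↦8, 9↦6, 10↦6]  zeros at y ∈ ∅
  x = 6: [0↦7, 1↦9, 2↦9, 3↦7, 4↦3, 5↦8, 6↦0, 7↦1, 8↦0, 9↦8, 10↦3]  zeros at y ∈ {6, 8}
  x = 7: [0↦3, 1↦5, 2↦1, 3↦2, 4↦8, 5↦8, 6↦2, 7↦1, 8↦5, 9↦3, 10↦6]  zeros at y ∈ ∅
  x = 8: [0↦1, 1↦5, 2↦10, 3↦5, 4↦1, 5↦9, 6↦7, 7↦6, 8↦6, 9↦7, 10↦9]  zeros at y ∈ ∅
  x = 9: [0↦6, 1↦3, 2↦8, 3↦10, 4↦9, 5↦5, 6↦9, 7↦10, 8↦8, 9↦3, 10↦6]  zeros at y ∈ ∅
  x = 10: [0↦1, 1↦4, 2↦0, 3↦0, 4↦4, 5↦1, 6↦2, 7↦7, 8↦5, 9↦7, 10↦2]  zeros at y ∈ {2, 3}
Collecting zeros: affine points = {(1, 7), (1, 10), (6, 6), (6, 8), (10, 2), (10, 3)}.
Total count |C(F_11)_aff| = 6.


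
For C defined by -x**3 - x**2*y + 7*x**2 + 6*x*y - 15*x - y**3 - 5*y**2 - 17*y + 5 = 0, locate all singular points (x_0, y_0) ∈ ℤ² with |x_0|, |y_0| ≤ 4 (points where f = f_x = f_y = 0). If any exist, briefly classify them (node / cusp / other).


Singular points: {(3, -2)}; classification: cusp.

Compute partial derivatives:
  f_x = -3*x**2 - 2*x*y + 14*x + 6*y - 15.
  f_y = -x**2 + 6*x - 3*y**2 - 10*y - 17.
Scan x_0 ∈ {−4, ..., 4}. For each x_0, f_y(x_0, y) is a polynomial in y; find its integer roots y ∈ {−4, ..., 4}, then test f_x and f at those candidates.
  x = -4: f_y(-4, y) = -3*y**2 - 10*y - 57; no integer root y with |y| ≤ 4.
  x = -3: f_y(-3, y) = -3*y**2 - 10*y - 44; no integer root y with |y| ≤ 4.
  x = -2: f_y(-2, y) = -3*y**2 - 10*y - 33; no integer root y with |y| ≤ 4.
  x = -1: f_y(-1, y) = -3*y**2 - 10*y - 24; no integer root y with |y| ≤ 4.
  x = 0: f_y(0, y) = -3*y**2 - 10*y - 17; no integer root y with |y| ≤ 4.
  x = 1: f_y(1, y) = -3*y**2 - 10*y - 12; no integer root y with |y| ≤ 4.
  x = 2: f_y(2, y) = -3*y**2 - 10*y - 9; no integer root y with |y| ≤ 4.
  x = 3: f_y(3, y) = -3*y**2 - 10*y - 8; vanishes at y ∈ {-2}. (3, -2): f_x = 0, f = 0 — SINGULAR.
  x = 4: f_y(4, y) = -3*y**2 - 10*y - 9; no integer root y with |y| ≤ 4.
Only singular point on the grid: (3, -2).
Classify: substitute x = 3 + u, y = -2 + v and expand: f = -u**3 - u**2*v - v**3 + v**2.
No constant or linear terms (consistent with a singular point). Quadratic part: v**2. Cubic part: -u**3 - u**2*v - v**3.
The quadratic part v**2 is a perfect square, so there is a single (double) tangent line v = 0, i.e. y = -2. Restricting the cubic part to that line (v = 0) leaves -u**3 ≠ 0, so f is not divisible by v and the branch is v² ≈ u**3 to lowest order — this is a cusp.
Classification: cusp.


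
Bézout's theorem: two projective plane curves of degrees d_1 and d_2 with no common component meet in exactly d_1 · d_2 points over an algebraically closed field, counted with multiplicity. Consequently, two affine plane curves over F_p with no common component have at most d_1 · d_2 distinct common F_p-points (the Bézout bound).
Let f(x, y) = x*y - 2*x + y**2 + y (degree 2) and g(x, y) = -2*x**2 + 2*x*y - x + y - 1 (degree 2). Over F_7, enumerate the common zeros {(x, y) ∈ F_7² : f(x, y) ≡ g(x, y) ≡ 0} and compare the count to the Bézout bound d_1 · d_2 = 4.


Common zeros: ∅; count = 0; Bézout bound = 4.

deg(f) = 2, deg(g) = 2, so Bézout bound = 4.
Scan x ∈ F_7. For each x, list the y ∈ F_7 with f(x, y) ≡ 0 and those with g(x, y) ≡ 0 (mod 7); the common zeros in that column are the intersection.
  x = 0: f ≡ 0 at y ∈ {0, 6}; g ≡ 0 at y ∈ {1}; common: ∅.
  x = 1: f ≡ 0 at y ∈ ∅; g ≡ 0 at y ∈ {6}; common: ∅.
  x = 2: f ≡ 0 at y ∈ {1, 3}; g ≡ 0 at y ∈ {5}; common: ∅.
  x = 3: f ≡ 0 at y ∈ ∅; g ≡ 0 at y ∈ ∅; common: ∅.
  x = 4: f ≡ 0 at y ∈ {4, 5}; g ≡ 0 at y ∈ {1}; common: ∅.
  x = 5: f ≡ 0 at y ∈ ∅; g ≡ 0 at y ∈ {0}; common: ∅.
  x = 6: f ≡ 0 at y ∈ ∅; g ≡ 0 at y ∈ {5}; common: ∅.
Collecting: common zeros = ∅, so the count is 0.
Comparison with the Bézout bound: 0 ≤ 4 = deg(f)·deg(g), as expected for curves with no common component (the affine F_7-count falls short of the bound because intersections may lie at infinity, over extension fields, or carry multiplicity).


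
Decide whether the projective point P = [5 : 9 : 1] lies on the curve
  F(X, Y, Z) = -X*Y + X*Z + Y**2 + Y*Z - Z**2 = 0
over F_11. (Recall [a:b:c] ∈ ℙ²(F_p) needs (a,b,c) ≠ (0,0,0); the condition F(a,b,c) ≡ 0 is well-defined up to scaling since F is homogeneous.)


F(5,9,1) ≡ 5 (mod 11); P is NOT on the curve.

Evaluate F(5, 9, 1) term-by-term (mod 11).
  -X*Y ↦ -1·5·9·1 = -45
  X*Z ↦ 1·5·1·1 = 5
  Y**2 ↦ 1·1·81·1 = 81
  Y*Z ↦ 1·1·9·1 = 9
  -Z**2 ↦ -1·1·1·1 = -1
Sum: F(5, 9, 1) = (-45) + (5) + (81) + (9) + (-1) = 49.
Reducing mod 11: 49 ≡ 5 (mod 11).
Since F(a, b, c) ≡ 5 ≠ 0 (mod 11), P does NOT lie on the curve.


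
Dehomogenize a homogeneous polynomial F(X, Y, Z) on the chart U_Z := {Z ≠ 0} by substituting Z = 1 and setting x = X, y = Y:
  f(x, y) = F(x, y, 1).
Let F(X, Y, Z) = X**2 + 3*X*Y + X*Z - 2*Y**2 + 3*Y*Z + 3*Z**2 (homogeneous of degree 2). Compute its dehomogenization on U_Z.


f(x, y) = x**2 + 3*x*y + x - 2*y**2 + 3*y + 3

On U_Z we set Z = 1. Each monomial c·X^i·Y^j·Z^k in F becomes c·x^i·y^j·1^k = c·x^i·y^j.
Substituting Z = 1: F(X, Y, 1) = x**2 + 3*x*y + x - 2*y**2 + 3*y + 3.
Note: deg(f) ≤ deg(F) = 2; strict inequality happens when F is divisible by Z (lost terms).


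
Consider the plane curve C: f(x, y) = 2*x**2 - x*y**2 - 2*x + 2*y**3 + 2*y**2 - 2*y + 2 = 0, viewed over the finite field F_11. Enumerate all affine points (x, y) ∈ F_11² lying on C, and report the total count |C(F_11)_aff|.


Affine F_11-points: {(0, 2), (0, 4), (3, 2), (4, 6), (5, 8), (6, 8), (9, 4), (10, 7)}; count = 8.

For each of the 121 pairs (x, y) ∈ F_11², evaluate f(x, y) mod 11. Record the zeros.
  x = 0: [0↦2, 1↦4, 2↦0, 3↦2, 4↦0, 5↦6, 6↦10, 7↦2, 8↦5, 9↦9, 10↦4]  zeros at y ∈ {2, 4}
  x = 1: [0↦2, 1↦3, 2↦7, 3↦4, 4↦6, 5↦3, 6↦7, 7↦8, 8↦7, 9↦5, 10↦3]  zeros at y ∈ ∅
  x = 2: [0↦6, 1↦6, 2↦7, 3↦10, 4↦5, 5↦4, 6↦8, 7↦7, 8↦2, 9↦5, 10↦6]  zeros at y ∈ ∅
  x = 3: [0↦3, 1↦2, 2↦0, 3↦9, 4↦8, 5↦9, 6↦2, 7↦10, 8↦1, 9↦9, 10↦2]  zeros at y ∈ {2}
  x = 4: [0↦4, 1↦2, 2↦8, 3↦1, 4↦4, 5↦7, 6↦0, 7↦6, 8↦4, 9↦6, 10↦2]  zeros at y ∈ {6}
  x = 5: [0↦9, 1↦6, 2↦9, 3↦8, 4↦4, 5↦9, 6↦2, 7↦6, 8↦0, 9↦7, 10↦6]  zeros at y ∈ {8}
  x = 6: [0↦7, 1↦3, 2↦3, 3↦8, 4↦8, 5↦4, 6↦8, 7↦10, 8↦0, 9↦1, 10↦3]  zeros at y ∈ {8}
  x = 7: [0↦9, 1↦4, 2↦1, 3↦1, 4↦5, 5↦3, 6↦7, 7↦7, 8↦4, 9↦10, 10↦4]  zeros at y ∈ ∅
  x = 8: [0↦4, 1↦9, 2↦3, 3↦9, 4↦6, 5↦6, 6↦10, 7↦8, 8↦1, 9↦1, 10↦9]  zeros at y ∈ ∅
  x = 9: [0↦3, 1↦7, 2↦9, 3↦10, 4↦0, 5↦2, 6↦6, 7↦2, 8↦2, 9↦7, 10↦7]  zeros at y ∈ {4}
  x = 10: [0↦6, 1↦9, 2↦8, 3↦4, 4↦9, 5↦2, 6↦6, 7↦0, 8↦7, 9↦6, 10↦9]  zeros at y ∈ {7}
Collecting zeros: affine points = {(0, 2), (0, 4), (3, 2), (4, 6), (5, 8), (6, 8), (9, 4), (10, 7)}.
Total count |C(F_11)_aff| = 8.


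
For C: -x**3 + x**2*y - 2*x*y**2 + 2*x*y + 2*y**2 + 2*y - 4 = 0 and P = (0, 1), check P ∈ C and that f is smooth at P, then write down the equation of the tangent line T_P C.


Tangent line at P: 6*y - 6 = 0.

Step 1: f(0, 1) = 0, so P lies on C.
Step 2: partial derivatives
  f_x(x, y) = -3*x**2 + 2*x*y - 2*y**2 + 2*y, f_y(x, y) = x**2 - 4*x*y + 2*x + 4*y + 2.
  f_x(P) = 0, f_y(P) = 6 (gradient nonzero, so P is smooth).
Step 3: tangent line at P: 0·(x − 0) + 6·(y − 1) = 0.
Expanding: 6*y - 6 = 0.


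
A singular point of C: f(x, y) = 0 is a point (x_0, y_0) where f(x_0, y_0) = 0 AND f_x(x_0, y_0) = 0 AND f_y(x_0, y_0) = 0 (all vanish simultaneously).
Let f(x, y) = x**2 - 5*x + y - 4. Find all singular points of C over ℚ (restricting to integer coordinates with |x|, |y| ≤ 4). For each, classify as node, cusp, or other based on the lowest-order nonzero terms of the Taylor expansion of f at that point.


No singular points in the scanned grid; C is smooth there.

Compute partial derivatives:
  f_x = 2*x - 5.
  f_y = 1.
f_y = 1 is a nonzero constant, so f_y never vanishes: no point (x, y) can satisfy f = f_x = f_y = 0. In particular no (x, y) ∈ {−4, ..., 4}² is singular; the curve is smooth.


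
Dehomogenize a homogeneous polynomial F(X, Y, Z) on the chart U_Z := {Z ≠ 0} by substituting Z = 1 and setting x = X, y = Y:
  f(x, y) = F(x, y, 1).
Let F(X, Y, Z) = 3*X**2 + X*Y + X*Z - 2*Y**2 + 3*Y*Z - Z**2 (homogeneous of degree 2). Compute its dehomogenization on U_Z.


f(x, y) = 3*x**2 + x*y + x - 2*y**2 + 3*y - 1

On U_Z we set Z = 1. Each monomial c·X^i·Y^j·Z^k in F becomes c·x^i·y^j·1^k = c·x^i·y^j.
Substituting Z = 1: F(X, Y, 1) = 3*x**2 + x*y + x - 2*y**2 + 3*y - 1.
Note: deg(f) ≤ deg(F) = 2; strict inequality happens when F is divisible by Z (lost terms).


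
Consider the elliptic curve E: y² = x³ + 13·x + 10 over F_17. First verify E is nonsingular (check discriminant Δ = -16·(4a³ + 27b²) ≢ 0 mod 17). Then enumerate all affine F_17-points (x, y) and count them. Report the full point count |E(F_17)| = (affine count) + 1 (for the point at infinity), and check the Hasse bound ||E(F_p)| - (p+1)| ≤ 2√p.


Affine points = {(3, 5), (3, 12), (5, 8), (5, 9), (6, 7), (6, 10), (7, 6), (7, 11), (10, 1), (10, 16), (13, 8), (13, 9), (16, 8), (16, 9)}; affine count = 14; |E(F_17)| = 15.

Discriminant check: Δ ∝ 4a³ + 27b² = 4·13³ + 27·10² = 4·2197 + 27·100 ≡ 13 (mod 17). Nonzero ⇒ E is nonsingular.
For each x ∈ F_17, compute rhs = x³ + 13·x + 10 mod 17, then count y ∈ F_17 with y² ≡ rhs.
  x = 0: rhs = 10, matching y values: none (0 points).
  x = 1: rhs = 7, matching y values: none (0 points).
  x = 2: rhs = 10, matching y values: none (0 points).
  x = 3: rhs = 8, matching y values: 5, 12 (2 points).
  x = 4: rhs = 7, matching y values: none (0 points).
  x = 5: rhs = 13, matching y values: 8, 9 (2 points).
  x = 6: rhs = 15, matching y values: 7, 10 (2 points).
  x = 7: rhs = 2, matching y values: 6, 11 (2 points).
  x = 8: rhs = 14, matching y values: none (0 points).
  x = 9: rhs = 6, matching y values: none (0 points).
  x = 10: rhs = 1, matching y values: 1, 16 (2 points).
  x = 11: rhs = 5, matching y values: none (0 points).
  x = 12: rhs = 7, matching y values: none (0 points).
  x = 13: rhs = 13, matching y values: 8, 9 (2 points).
  x = 14: rhs = 12, matching y values: none (0 points).
  x = 15: rhs = 10, matching y values: none (0 points).
  x = 16: rhs = 13, matching y values: 8, 9 (2 points).
Total affine count: 14.
Full point count |E(F_17)| = 14 + 1 = 15.
Hasse bound: |15 − (17+1)| = |-3| = 3 ≤ 2√17 ≈ 8.2462 ✓.


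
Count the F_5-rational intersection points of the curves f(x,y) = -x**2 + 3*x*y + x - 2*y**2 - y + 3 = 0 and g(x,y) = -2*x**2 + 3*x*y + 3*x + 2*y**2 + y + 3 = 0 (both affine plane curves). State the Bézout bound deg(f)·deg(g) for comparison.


Common zeros: ∅; count = 0; Bézout bound = 4.

deg(f) = 2, deg(g) = 2, so Bézout bound = 4.
Scan x ∈ F_5. For each x, list the y ∈ F_5 with f(x, y) ≡ 0 and those with g(x, y) ≡ 0 (mod 5); the common zeros in that column are the intersection.
  x = 0: f ≡ 0 at y ∈ {1}; g ≡ 0 at y ∈ ∅; common: ∅.
  x = 1: f ≡ 0 at y ∈ ∅; g ≡ 0 at y ∈ {1, 2}; common: ∅.
  x = 2: f ≡ 0 at y ∈ ∅; g ≡ 0 at y ∈ {1, 3}; common: ∅.
  x = 3: f ≡ 0 at y ∈ {2}; g ≡ 0 at y ∈ ∅; common: ∅.
  x = 4: f ≡ 0 at y ∈ {1, 2}; g ≡ 0 at y ∈ {3}; common: ∅.
Collecting: common zeros = ∅, so the count is 0.
Comparison with the Bézout bound: 0 ≤ 4 = deg(f)·deg(g), as expected for curves with no common component (the affine F_5-count falls short of the bound because intersections may lie at infinity, over extension fields, or carry multiplicity).


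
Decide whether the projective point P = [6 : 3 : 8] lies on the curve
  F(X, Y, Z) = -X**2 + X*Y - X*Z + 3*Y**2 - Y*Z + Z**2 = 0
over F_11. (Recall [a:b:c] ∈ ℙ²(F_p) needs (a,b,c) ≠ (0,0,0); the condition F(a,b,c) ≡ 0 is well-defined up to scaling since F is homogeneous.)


F(6,3,8) ≡ 1 (mod 11); P is NOT on the curve.

Evaluate F(6, 3, 8) term-by-term (mod 11).
  -X**2 ↦ -1·36·1·1 = -36
  X*Y ↦ 1·6·3·1 = 18
  -X*Z ↦ -1·6·1·8 = -48
  3*Y**2 ↦ 3·1·9·1 = 27
  -Y*Z ↦ -1·1·3·8 = -24
  Z**2 ↦ 1·1·1·64 = 64
Sum: F(6, 3, 8) = (-36) + (18) + (-48) + (27) + (-24) + (64) = 1.
Reducing mod 11: 1 ≡ 1 (mod 11).
Since F(a, b, c) ≡ 1 ≠ 0 (mod 11), P does NOT lie on the curve.


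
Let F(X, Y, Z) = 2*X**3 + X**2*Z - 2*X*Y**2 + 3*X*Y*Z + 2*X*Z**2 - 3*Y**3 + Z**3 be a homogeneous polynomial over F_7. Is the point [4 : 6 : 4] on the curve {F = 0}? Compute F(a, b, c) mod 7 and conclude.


F(4,6,4) ≡ 2 (mod 7); P is NOT on the curve.

Evaluate F(4, 6, 4) term-by-term (mod 7).
  2*X**3 ↦ 2·64·1·1 = 128
  X**2*Z ↦ 1·16·1·4 = 64
  -2*X*Y**2 ↦ -2·4·36·1 = -288
  3*X*Y*Z ↦ 3·4·6·4 = 288
  2*X*Z**2 ↦ 2·4·1·16 = 128
  -3*Y**3 ↦ -3·1·216·1 = -648
  Z**3 ↦ 1·1·1·64 = 64
Sum: F(4, 6, 4) = (128) + (64) + (-288) + (288) + (128) + (-648) + (64) = -264.
Reducing mod 7: -264 ≡ 2 (mod 7).
Since F(a, b, c) ≡ 2 ≠ 0 (mod 7), P does NOT lie on the curve.


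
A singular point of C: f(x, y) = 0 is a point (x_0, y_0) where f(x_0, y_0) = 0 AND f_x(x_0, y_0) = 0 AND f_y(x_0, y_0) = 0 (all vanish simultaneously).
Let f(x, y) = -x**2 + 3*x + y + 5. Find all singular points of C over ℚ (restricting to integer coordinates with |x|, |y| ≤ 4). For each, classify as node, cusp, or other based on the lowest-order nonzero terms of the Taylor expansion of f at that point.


No singular points in the scanned grid; C is smooth there.

Compute partial derivatives:
  f_x = 3 - 2*x.
  f_y = 1.
f_y = 1 is a nonzero constant, so f_y never vanishes: no point (x, y) can satisfy f = f_x = f_y = 0. In particular no (x, y) ∈ {−4, ..., 4}² is singular; the curve is smooth.


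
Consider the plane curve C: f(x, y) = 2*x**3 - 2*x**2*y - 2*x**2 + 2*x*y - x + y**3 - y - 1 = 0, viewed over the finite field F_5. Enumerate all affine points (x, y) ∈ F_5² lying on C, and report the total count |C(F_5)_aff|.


Affine F_5-points: {(0, 2), (2, 0), (3, 1), (3, 3), (4, 4)}; count = 5.

For each of the 25 pairs (x, y) ∈ F_5², evaluate f(x, y) mod 5. Record the zeros.
  x = 0: [0↦4, 1↦4, 2↦0, 3↦3, 4↦4]  zeros at y ∈ {2}
  x = 1: [0↦3, 1↦3, 2↦4, 3↦2, 4↦3]  zeros at y ∈ ∅
  x = 2: [0↦0, 1↦1, 2↦3, 3↦2, 4↦4]  zeros at y ∈ {0}
  x = 3: [0↦2, 1↦0, 2↦4, 3↦0, 4↦4]  zeros at y ∈ {1, 3}
  x = 4: [0↦1, 1↦2, 2↦4, 3↦3, 4↦0]  zeros at y ∈ {4}
Collecting zeros: affine points = {(0, 2), (2, 0), (3, 1), (3, 3), (4, 4)}.
Total count |C(F_5)_aff| = 5.


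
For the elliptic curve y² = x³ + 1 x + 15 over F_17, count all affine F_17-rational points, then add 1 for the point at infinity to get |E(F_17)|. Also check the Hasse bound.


Affine points = {(0, 7), (0, 10), (1, 0), (2, 5), (2, 12), (4, 7), (4, 10), (5, 3), (5, 14), (6, 4), (6, 13), (7, 5), (7, 12), (8, 5), (8, 12), (12, 2), (12, 15), (13, 7), (13, 10), (14, 6), (14, 11), (16, 8), (16, 9)}; affine count = 23; |E(F_17)| = 24.

Discriminant check: Δ ∝ 4a³ + 27b² = 4·1³ + 27·15² = 4·1 + 27·225 ≡ 10 (mod 17). Nonzero ⇒ E is nonsingular.
For each x ∈ F_17, compute rhs = x³ + 1·x + 15 mod 17, then count y ∈ F_17 with y² ≡ rhs.
  x = 0: rhs = 15, matching y values: 7, 10 (2 points).
  x = 1: rhs = 0, matching y values: 0 (1 points).
  x = 2: rhs = 8, matching y values: 5, 12 (2 points).
  x = 3: rhs = 11, matching y values: none (0 points).
  x = 4: rhs = 15, matching y values: 7, 10 (2 points).
  x = 5: rhs = 9, matching y values: 3, 14 (2 points).
  x = 6: rhs = 16, matching y values: 4, 13 (2 points).
  x = 7: rhs = 8, matching y values: 5, 12 (2 points).
  x = 8: rhs = 8, matching y values: 5, 12 (2 points).
  x = 9: rhs = 5, matching y values: none (0 points).
  x = 10: rhs = 5, matching y values: none (0 points).
  x = 11: rhs = 14, matching y values: none (0 points).
  x = 12: rhs = 4, matching y values: 2, 15 (2 points).
  x = 13: rhs = 15, matching y values: 7, 10 (2 points).
  x = 14: rhs = 2, matching y values: 6, 11 (2 points).
  x = 15: rhs = 5, matching y values: none (0 points).
  x = 16: rhs = 13, matching y values: 8, 9 (2 points).
Total affine count: 23.
Full point count |E(F_17)| = 23 + 1 = 24.
Hasse bound: |24 − (17+1)| = |6| = 6 ≤ 2√17 ≈ 8.2462 ✓.


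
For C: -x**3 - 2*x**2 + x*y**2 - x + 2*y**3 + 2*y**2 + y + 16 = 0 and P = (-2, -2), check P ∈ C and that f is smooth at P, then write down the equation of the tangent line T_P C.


Tangent line at P: -x + 25*y + 48 = 0.

Step 1: f(-2, -2) = 0, so P lies on C.
Step 2: partial derivatives
  f_x(x, y) = -3*x**2 - 4*x + y**2 - 1, f_y(x, y) = 2*x*y + 6*y**2 + 4*y + 1.
  f_x(P) = -1, f_y(P) = 25 (gradient nonzero, so P is smooth).
Step 3: tangent line at P: -1·(x − -2) + 25·(y − -2) = 0.
Expanding: -x + 25*y + 48 = 0.


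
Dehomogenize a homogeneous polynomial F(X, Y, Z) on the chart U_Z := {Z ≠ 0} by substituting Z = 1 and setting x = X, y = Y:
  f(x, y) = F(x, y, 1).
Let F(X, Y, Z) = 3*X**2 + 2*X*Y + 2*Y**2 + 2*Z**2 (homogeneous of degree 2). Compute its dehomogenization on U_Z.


f(x, y) = 3*x**2 + 2*x*y + 2*y**2 + 2

On U_Z we set Z = 1. Each monomial c·X^i·Y^j·Z^k in F becomes c·x^i·y^j·1^k = c·x^i·y^j.
Substituting Z = 1: F(X, Y, 1) = 3*x**2 + 2*x*y + 2*y**2 + 2.
Note: deg(f) ≤ deg(F) = 2; strict inequality happens when F is divisible by Z (lost terms).


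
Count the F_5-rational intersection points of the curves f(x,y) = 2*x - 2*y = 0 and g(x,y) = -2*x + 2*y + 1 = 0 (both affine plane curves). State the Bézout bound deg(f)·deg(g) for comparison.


Common zeros: ∅; count = 0; Bézout bound = 1.

deg(f) = 1, deg(g) = 1, so Bézout bound = 1.
Scan x ∈ F_5. For each x, list the y ∈ F_5 with f(x, y) ≡ 0 and those with g(x, y) ≡ 0 (mod 5); the common zeros in that column are the intersection.
  x = 0: f ≡ 0 at y ∈ {0}; g ≡ 0 at y ∈ {2}; common: ∅.
  x = 1: f ≡ 0 at y ∈ {1}; g ≡ 0 at y ∈ {3}; common: ∅.
  x = 2: f ≡ 0 at y ∈ {2}; g ≡ 0 at y ∈ {4}; common: ∅.
  x = 3: f ≡ 0 at y ∈ {3}; g ≡ 0 at y ∈ {0}; common: ∅.
  x = 4: f ≡ 0 at y ∈ {4}; g ≡ 0 at y ∈ {1}; common: ∅.
Collecting: common zeros = ∅, so the count is 0.
Comparison with the Bézout bound: 0 ≤ 1 = deg(f)·deg(g), as expected for curves with no common component (the affine F_5-count falls short of the bound because intersections may lie at infinity, over extension fields, or carry multiplicity).


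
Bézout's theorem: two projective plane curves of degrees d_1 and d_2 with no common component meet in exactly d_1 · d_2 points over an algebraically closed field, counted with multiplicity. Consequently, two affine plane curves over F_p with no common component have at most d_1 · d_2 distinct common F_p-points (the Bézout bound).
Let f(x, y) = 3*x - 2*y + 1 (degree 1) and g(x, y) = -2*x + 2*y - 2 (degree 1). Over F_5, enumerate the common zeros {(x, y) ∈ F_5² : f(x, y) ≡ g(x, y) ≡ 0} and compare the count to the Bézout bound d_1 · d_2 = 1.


Common zeros: {(1, 2)}; count = 1; Bézout bound = 1.

deg(f) = 1, deg(g) = 1, so Bézout bound = 1.
Scan x ∈ F_5. For each x, list the y ∈ F_5 with f(x, y) ≡ 0 and those with g(x, y) ≡ 0 (mod 5); the common zeros in that column are the intersection.
  x = 0: f ≡ 0 at y ∈ {3}; g ≡ 0 at y ∈ {1}; common: ∅.
  x = 1: f ≡ 0 at y ∈ {2}; g ≡ 0 at y ∈ {2}; common: {2}.
  x = 2: f ≡ 0 at y ∈ {1}; g ≡ 0 at y ∈ {3}; common: ∅.
  x = 3: f ≡ 0 at y ∈ {0}; g ≡ 0 at y ∈ {4}; common: ∅.
  x = 4: f ≡ 0 at y ∈ {4}; g ≡ 0 at y ∈ {0}; common: ∅.
Collecting: common zeros = {(1, 2)}, so the count is 1.
Comparison with the Bézout bound: 1 ≤ 1 = deg(f)·deg(g), as expected for curves with no common component (the bound is attained).


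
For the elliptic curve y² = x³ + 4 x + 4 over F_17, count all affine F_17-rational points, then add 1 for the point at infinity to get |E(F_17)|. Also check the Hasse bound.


Affine points = {(0, 2), (0, 15), (1, 3), (1, 14), (3, 3), (3, 14), (4, 4), (4, 13), (5, 8), (5, 9), (7, 1), (7, 16), (8, 2), (8, 15), (9, 2), (9, 15), (11, 6), (11, 11), (13, 3), (13, 14), (14, 4), (14, 13), (16, 4), (16, 13)}; affine count = 24; |E(F_17)| = 25.

Discriminant check: Δ ∝ 4a³ + 27b² = 4·4³ + 27·4² = 4·64 + 27·16 ≡ 8 (mod 17). Nonzero ⇒ E is nonsingular.
For each x ∈ F_17, compute rhs = x³ + 4·x + 4 mod 17, then count y ∈ F_17 with y² ≡ rhs.
  x = 0: rhs = 4, matching y values: 2, 15 (2 points).
  x = 1: rhs = 9, matching y values: 3, 14 (2 points).
  x = 2: rhs = 3, matching y values: none (0 points).
  x = 3: rhs = 9, matching y values: 3, 14 (2 points).
  x = 4: rhs = 16, matching y values: 4, 13 (2 points).
  x = 5: rhs = 13, matching y values: 8, 9 (2 points).
  x = 6: rhs = 6, matching y values: none (0 points).
  x = 7: rhs = 1, matching y values: 1, 16 (2 points).
  x = 8: rhs = 4, matching y values: 2, 15 (2 points).
  x = 9: rhs = 4, matching y values: 2, 15 (2 points).
  x = 10: rhs = 7, matching y values: none (0 points).
  x = 11: rhs = 2, matching y values: 6, 11 (2 points).
  x = 12: rhs = 12, matching y values: none (0 points).
  x = 13: rhs = 9, matching y values: 3, 14 (2 points).
  x = 14: rhs = 16, matching y values: 4, 13 (2 points).
  x = 15: rhs = 5, matching y values: none (0 points).
  x = 16: rhs = 16, matching y values: 4, 13 (2 points).
Total affine count: 24.
Full point count |E(F_17)| = 24 + 1 = 25.
Hasse bound: |25 − (17+1)| = |7| = 7 ≤ 2√17 ≈ 8.2462 ✓.


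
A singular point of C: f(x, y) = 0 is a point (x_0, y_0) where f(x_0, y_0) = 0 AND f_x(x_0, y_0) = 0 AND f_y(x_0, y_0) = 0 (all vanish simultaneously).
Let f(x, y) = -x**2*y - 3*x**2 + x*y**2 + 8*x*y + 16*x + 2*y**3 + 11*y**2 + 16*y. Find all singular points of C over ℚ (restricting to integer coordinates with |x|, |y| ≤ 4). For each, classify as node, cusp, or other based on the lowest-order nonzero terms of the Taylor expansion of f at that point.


Singular points: {(2, -2)}; classification: node.

Compute partial derivatives:
  f_x = -2*x*y - 6*x + y**2 + 8*y + 16.
  f_y = -x**2 + 2*x*y + 8*x + 6*y**2 + 22*y + 16.
Scan x_0 ∈ {−4, ..., 4}. For each x_0, f_y(x_0, y) is a polynomial in y; find its integer roots y ∈ {−4, ..., 4}, then test f_x and f at those candidates.
  x = -4: f_y(-4, y) = 6*y**2 + 14*y - 32; no integer root y with |y| ≤ 4.
  x = -3: f_y(-3, y) = 6*y**2 + 16*y - 17; no integer root y with |y| ≤ 4.
  x = -2: f_y(-2, y) = 6*y**2 + 18*y - 4; no integer root y with |y| ≤ 4.
  x = -1: f_y(-1, y) = 6*y**2 + 20*y + 7; no integer root y with |y| ≤ 4.
  x = 0: f_y(0, y) = 6*y**2 + 22*y + 16; vanishes at y ∈ {-1}. (0, -1): f_x = 9 ≠ 0.
  x = 1: f_y(1, y) = 6*y**2 + 24*y + 23; no integer root y with |y| ≤ 4.
  x = 2: f_y(2, y) = 6*y**2 + 26*y + 28; vanishes at y ∈ {-2}. (2, -2): f_x = 0, f = 0 — SINGULAR.
  x = 3: f_y(3, y) = 6*y**2 + 28*y + 31; no integer root y with |y| ≤ 4.
  x = 4: f_y(4, y) = 6*y**2 + 30*y + 32; no integer root y with |y| ≤ 4.
Only singular point on the grid: (2, -2).
Classify: substitute x = 2 + u, y = -2 + v and expand: f = -u**2*v - u**2 + u*v**2 + 2*v**3 + v**2.
No constant or linear terms (consistent with a singular point). Quadratic part: -u**2 + v**2. Cubic part: -u**2*v + u*v**2 + 2*v**3.
The quadratic part v**2 - u**2 = (v − u)(v + u) splits into two distinct linear factors, so there are two distinct tangent lines y − -2 = ±(x − 2) — this is a node (ordinary double point).
Classification: node.


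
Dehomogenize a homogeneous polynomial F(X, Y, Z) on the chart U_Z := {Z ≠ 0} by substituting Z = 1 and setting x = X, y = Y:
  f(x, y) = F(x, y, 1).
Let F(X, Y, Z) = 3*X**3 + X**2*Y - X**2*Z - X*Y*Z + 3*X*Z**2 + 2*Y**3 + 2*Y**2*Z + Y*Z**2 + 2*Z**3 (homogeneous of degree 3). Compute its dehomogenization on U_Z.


f(x, y) = 3*x**3 + x**2*y - x**2 - x*y + 3*x + 2*y**3 + 2*y**2 + y + 2

On U_Z we set Z = 1. Each monomial c·X^i·Y^j·Z^k in F becomes c·x^i·y^j·1^k = c·x^i·y^j.
Substituting Z = 1: F(X, Y, 1) = 3*x**3 + x**2*y - x**2 - x*y + 3*x + 2*y**3 + 2*y**2 + y + 2.
Note: deg(f) ≤ deg(F) = 3; strict inequality happens when F is divisible by Z (lost terms).


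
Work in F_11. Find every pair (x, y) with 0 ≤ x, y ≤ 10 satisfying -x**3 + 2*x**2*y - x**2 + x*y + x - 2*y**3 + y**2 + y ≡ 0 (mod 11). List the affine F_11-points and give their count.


Affine F_11-points: {(0, 0), (0, 1), (0, 5), (1, 9), (2, 1), (2, 2), (2, 3), (3, 0), (3, 6), (4, 10), (5, 3), (5, 4), (5, 10), (6, 7), (7, 0), (8, 4), (9, 3), (9, 6), (9, 8), (10, 1), (10, 6), (10, 10)}; count = 22.

For each of the 121 pairs (x, y) ∈ F_11², evaluate f(x, y) mod 11. Record the zeros.
  x = 0: [0↦0, 1↦0, 2↦1, 3↦2, 4↦2, 5↦0, 6↦6, 7↦8, 8↦5, 9↦7, 10↦2]  zeros at y ∈ {0, 1, 5}
  x = 1: [0↦10, 1↦2, 2↦6, 3↦10, 4↦2, 5↦3, 6↦1, 7↦6, 8↦6, 9↦0, 10↦9]  zeros at y ∈ {9}
  x = 2: [0↦1, 1↦0, 2↦0, 3↦0, 4↦10, 5↦7, 6↦1, 7↦2, 8↦9, 9↦10, 10↦4]  zeros at y ∈ {1, 2, 3}
  x = 3: [0↦0, 1↦10, 2↦10, 3↦10, 4↦9, 5↦6, 6↦0, 7↦1, 8↦8, 9↦9, 10↦3]  zeros at y ∈ {0, 6}
  x = 4: [0↦1, 1↦4, 2↦8, 3↦1, 4↦4, 5↦5, 6↦3, 7↦8, 8↦8, 9↦2, 10↦0]  zeros at y ∈ {10}
  x = 5: [0↦9, 1↦9, 2↦10, 3↦0, 4↦0, 5↦9, 6↦4, 7↦6, 8↦3, 9↦5, 10↦0]  zeros at y ∈ {3, 4, 10}
  x = 6: [0↦7, 1↦8, 2↦10, 3↦1, 4↦2, 5↦1, 6↦8, 7↦0, 8↦9, 9↦1, 10↦8]  zeros at y ∈ {7}
  x = 7: [0↦0, 1↦6, 2↦2, 3↦9, 4↦4, 5↦8, 6↦9, 7↦6, 8↦9, 9↦6, 10↦7]  zeros at y ∈ {0}
  x = 8: [0↦4, 1↦8, 2↦2, 3↦7, 4↦0, 5↦2, 6↦1, 7↦7, 8↦8, 9↦3, 10↦2]  zeros at y ∈ {4}
  x = 9: [0↦2, 1↦8, 2↦4, 3↦0, 4↦6, 5↦10, 6↦0, 7↦8, 8↦0, 9↦8, 10↦9]  zeros at y ∈ {3, 6, 8}
  x = 10: [0↦10, 1↦0, 2↦2, 3↦4, 4↦5, 5↦4, 6↦0, 7↦3, 8↦1, 9↦4, 10↦0]  zeros at y ∈ {1, 6, 10}
Collecting zeros: affine points = {(0, 0), (0, 1), (0, 5), (1, 9), (2, 1), (2, 2), (2, 3), (3, 0), (3, 6), (4, 10), (5, 3), (5, 4), (5, 10), (6, 7), (7, 0), (8, 4), (9, 3), (9, 6), (9, 8), (10, 1), (10, 6), (10, 10)}.
Total count |C(F_11)_aff| = 22.
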